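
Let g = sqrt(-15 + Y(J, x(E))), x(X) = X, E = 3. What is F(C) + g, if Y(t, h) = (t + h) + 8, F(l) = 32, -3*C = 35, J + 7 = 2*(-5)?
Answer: 32 + I*sqrt(21) ≈ 32.0 + 4.5826*I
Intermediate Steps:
J = -17 (J = -7 + 2*(-5) = -7 - 10 = -17)
C = -35/3 (C = -1/3*35 = -35/3 ≈ -11.667)
Y(t, h) = 8 + h + t (Y(t, h) = (h + t) + 8 = 8 + h + t)
g = I*sqrt(21) (g = sqrt(-15 + (8 + 3 - 17)) = sqrt(-15 - 6) = sqrt(-21) = I*sqrt(21) ≈ 4.5826*I)
F(C) + g = 32 + I*sqrt(21)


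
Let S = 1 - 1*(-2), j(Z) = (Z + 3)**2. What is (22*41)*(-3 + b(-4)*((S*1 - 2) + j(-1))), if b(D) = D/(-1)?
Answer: 15334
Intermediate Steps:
j(Z) = (3 + Z)**2
S = 3 (S = 1 + 2 = 3)
b(D) = -D (b(D) = D*(-1) = -D)
(22*41)*(-3 + b(-4)*((S*1 - 2) + j(-1))) = (22*41)*(-3 + (-1*(-4))*((3*1 - 2) + (3 - 1)**2)) = 902*(-3 + 4*((3 - 2) + 2**2)) = 902*(-3 + 4*(1 + 4)) = 902*(-3 + 4*5) = 902*(-3 + 20) = 902*17 = 15334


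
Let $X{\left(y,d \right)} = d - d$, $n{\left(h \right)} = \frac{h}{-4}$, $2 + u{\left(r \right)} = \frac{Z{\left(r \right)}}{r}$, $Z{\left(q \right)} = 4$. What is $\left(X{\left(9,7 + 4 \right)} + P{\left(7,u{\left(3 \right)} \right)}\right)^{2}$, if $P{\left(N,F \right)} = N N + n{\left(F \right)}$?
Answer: $\frac{87025}{36} \approx 2417.4$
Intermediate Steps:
$u{\left(r \right)} = -2 + \frac{4}{r}$
$n{\left(h \right)} = - \frac{h}{4}$ ($n{\left(h \right)} = h \left(- \frac{1}{4}\right) = - \frac{h}{4}$)
$P{\left(N,F \right)} = N^{2} - \frac{F}{4}$ ($P{\left(N,F \right)} = N N - \frac{F}{4} = N^{2} - \frac{F}{4}$)
$X{\left(y,d \right)} = 0$
$\left(X{\left(9,7 + 4 \right)} + P{\left(7,u{\left(3 \right)} \right)}\right)^{2} = \left(0 + \left(7^{2} - \frac{-2 + \frac{4}{3}}{4}\right)\right)^{2} = \left(0 + \left(49 - \frac{-2 + 4 \cdot \frac{1}{3}}{4}\right)\right)^{2} = \left(0 + \left(49 - \frac{-2 + \frac{4}{3}}{4}\right)\right)^{2} = \left(0 + \left(49 - - \frac{1}{6}\right)\right)^{2} = \left(0 + \left(49 + \frac{1}{6}\right)\right)^{2} = \left(0 + \frac{295}{6}\right)^{2} = \left(\frac{295}{6}\right)^{2} = \frac{87025}{36}$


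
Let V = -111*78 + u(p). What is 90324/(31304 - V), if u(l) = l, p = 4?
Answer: 45162/19979 ≈ 2.2605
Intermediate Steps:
V = -8654 (V = -111*78 + 4 = -8658 + 4 = -8654)
90324/(31304 - V) = 90324/(31304 - 1*(-8654)) = 90324/(31304 + 8654) = 90324/39958 = 90324*(1/39958) = 45162/19979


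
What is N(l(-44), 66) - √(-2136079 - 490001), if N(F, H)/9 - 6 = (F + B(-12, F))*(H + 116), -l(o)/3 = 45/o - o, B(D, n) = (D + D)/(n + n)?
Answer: -8777350773/41602 - 4*I*√164130 ≈ -2.1098e+5 - 1620.5*I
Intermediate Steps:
B(D, n) = D/n (B(D, n) = (2*D)/((2*n)) = (2*D)*(1/(2*n)) = D/n)
l(o) = -135/o + 3*o (l(o) = -3*(45/o - o) = -3*(-o + 45/o) = -135/o + 3*o)
N(F, H) = 54 + 9*(116 + H)*(F - 12/F) (N(F, H) = 54 + 9*((F - 12/F)*(H + 116)) = 54 + 9*((F - 12/F)*(116 + H)) = 54 + 9*((116 + H)*(F - 12/F)) = 54 + 9*(116 + H)*(F - 12/F))
N(l(-44), 66) - √(-2136079 - 490001) = 9*(-1392 - 12*66 + (-135/(-44) + 3*(-44))*(6 + 116*(-135/(-44) + 3*(-44)) + (-135/(-44) + 3*(-44))*66))/(-135/(-44) + 3*(-44)) - √(-2136079 - 490001) = 9*(-1392 - 792 + (-135*(-1/44) - 132)*(6 + 116*(-135*(-1/44) - 132) + (-135*(-1/44) - 132)*66))/(-135*(-1/44) - 132) - √(-2626080) = 9*(-1392 - 792 + (135/44 - 132)*(6 + 116*(135/44 - 132) + (135/44 - 132)*66))/(135/44 - 132) - 4*I*√164130 = 9*(-1392 - 792 - 5673*(6 + 116*(-5673/44) - 5673/44*66)/44)/(-5673/44) - 4*I*√164130 = 9*(-44/5673)*(-1392 - 792 - 5673*(6 - 164517/11 - 17019/2)/44) - 4*I*√164130 = 9*(-44/5673)*(-1392 - 792 - 5673/44*(-516111/22)) - 4*I*√164130 = 9*(-44/5673)*(-1392 - 792 + 2927897703/968) - 4*I*√164130 = 9*(-44/5673)*(2925783591/968) - 4*I*√164130 = -8777350773/41602 - 4*I*√164130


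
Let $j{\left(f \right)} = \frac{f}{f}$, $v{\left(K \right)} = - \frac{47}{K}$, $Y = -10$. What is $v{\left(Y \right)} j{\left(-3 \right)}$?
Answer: $\frac{47}{10} \approx 4.7$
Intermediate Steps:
$j{\left(f \right)} = 1$
$v{\left(Y \right)} j{\left(-3 \right)} = - \frac{47}{-10} \cdot 1 = \left(-47\right) \left(- \frac{1}{10}\right) 1 = \frac{47}{10} \cdot 1 = \frac{47}{10}$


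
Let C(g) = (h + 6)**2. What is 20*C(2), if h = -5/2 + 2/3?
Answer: 3125/9 ≈ 347.22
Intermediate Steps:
h = -11/6 (h = -5*1/2 + 2*(1/3) = -5/2 + 2/3 = -11/6 ≈ -1.8333)
C(g) = 625/36 (C(g) = (-11/6 + 6)**2 = (25/6)**2 = 625/36)
20*C(2) = 20*(625/36) = 3125/9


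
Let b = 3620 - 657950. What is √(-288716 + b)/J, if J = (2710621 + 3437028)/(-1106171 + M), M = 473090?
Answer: -633081*I*√943046/6147649 ≈ -100.0*I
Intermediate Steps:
b = -654330
J = -6147649/633081 (J = (2710621 + 3437028)/(-1106171 + 473090) = 6147649/(-633081) = 6147649*(-1/633081) = -6147649/633081 ≈ -9.7107)
√(-288716 + b)/J = √(-288716 - 654330)/(-6147649/633081) = √(-943046)*(-633081/6147649) = (I*√943046)*(-633081/6147649) = -633081*I*√943046/6147649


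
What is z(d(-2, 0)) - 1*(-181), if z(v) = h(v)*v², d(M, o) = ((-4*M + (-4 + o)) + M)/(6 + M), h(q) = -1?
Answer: 723/4 ≈ 180.75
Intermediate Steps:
d(M, o) = (-4 + o - 3*M)/(6 + M) (d(M, o) = ((-4 + o - 4*M) + M)/(6 + M) = (-4 + o - 3*M)/(6 + M))
z(v) = -v²
z(d(-2, 0)) - 1*(-181) = -((-4 + 0 - 3*(-2))/(6 - 2))² - 1*(-181) = -((-4 + 0 + 6)/4)² + 181 = -((¼)*2)² + 181 = -(½)² + 181 = -1*¼ + 181 = -¼ + 181 = 723/4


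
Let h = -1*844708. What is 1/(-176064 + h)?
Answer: -1/1020772 ≈ -9.7965e-7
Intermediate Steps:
h = -844708
1/(-176064 + h) = 1/(-176064 - 844708) = 1/(-1020772) = -1/1020772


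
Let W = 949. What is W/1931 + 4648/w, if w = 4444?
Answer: 3298161/2145341 ≈ 1.5374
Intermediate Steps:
W/1931 + 4648/w = 949/1931 + 4648/4444 = 949*(1/1931) + 4648*(1/4444) = 949/1931 + 1162/1111 = 3298161/2145341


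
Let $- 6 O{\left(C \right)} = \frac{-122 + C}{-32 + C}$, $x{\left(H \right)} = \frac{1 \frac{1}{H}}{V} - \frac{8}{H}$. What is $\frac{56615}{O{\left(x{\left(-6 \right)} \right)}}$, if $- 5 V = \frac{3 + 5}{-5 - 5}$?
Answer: $- \frac{258504090}{2921} \approx -88499.0$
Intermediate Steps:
$V = \frac{4}{25}$ ($V = - \frac{\left(3 + 5\right) \frac{1}{-5 - 5}}{5} = - \frac{8 \frac{1}{-10}}{5} = - \frac{8 \left(- \frac{1}{10}\right)}{5} = \left(- \frac{1}{5}\right) \left(- \frac{4}{5}\right) = \frac{4}{25} \approx 0.16$)
$x{\left(H \right)} = - \frac{7}{4 H}$ ($x{\left(H \right)} = \frac{1 \frac{1}{H}}{\frac{4}{25}} - \frac{8}{H} = \frac{1}{H} \frac{25}{4} - \frac{8}{H} = \frac{25}{4 H} - \frac{8}{H} = - \frac{7}{4 H}$)
$O{\left(C \right)} = - \frac{-122 + C}{6 \left(-32 + C\right)}$ ($O{\left(C \right)} = - \frac{\left(-122 + C\right) \frac{1}{-32 + C}}{6} = - \frac{\frac{1}{-32 + C} \left(-122 + C\right)}{6} = - \frac{-122 + C}{6 \left(-32 + C\right)}$)
$\frac{56615}{O{\left(x{\left(-6 \right)} \right)}} = \frac{56615}{\frac{1}{6} \frac{1}{-32 - \frac{7}{4 \left(-6\right)}} \left(122 - - \frac{7}{4 \left(-6\right)}\right)} = \frac{56615}{\frac{1}{6} \frac{1}{-32 - - \frac{7}{24}} \left(122 - \left(- \frac{7}{4}\right) \left(- \frac{1}{6}\right)\right)} = \frac{56615}{\frac{1}{6} \frac{1}{-32 + \frac{7}{24}} \left(122 - \frac{7}{24}\right)} = \frac{56615}{\frac{1}{6} \frac{1}{- \frac{761}{24}} \left(122 - \frac{7}{24}\right)} = \frac{56615}{\frac{1}{6} \left(- \frac{24}{761}\right) \frac{2921}{24}} = \frac{56615}{- \frac{2921}{4566}} = 56615 \left(- \frac{4566}{2921}\right) = - \frac{258504090}{2921}$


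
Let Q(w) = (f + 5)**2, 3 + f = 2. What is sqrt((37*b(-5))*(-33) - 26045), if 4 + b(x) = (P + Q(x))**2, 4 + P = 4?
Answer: I*sqrt(333737) ≈ 577.7*I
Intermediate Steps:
f = -1 (f = -3 + 2 = -1)
P = 0 (P = -4 + 4 = 0)
Q(w) = 16 (Q(w) = (-1 + 5)**2 = 4**2 = 16)
b(x) = 252 (b(x) = -4 + (0 + 16)**2 = -4 + 16**2 = -4 + 256 = 252)
sqrt((37*b(-5))*(-33) - 26045) = sqrt((37*252)*(-33) - 26045) = sqrt(9324*(-33) - 26045) = sqrt(-307692 - 26045) = sqrt(-333737) = I*sqrt(333737)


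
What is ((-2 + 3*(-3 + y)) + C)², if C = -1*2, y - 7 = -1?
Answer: 25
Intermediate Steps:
y = 6 (y = 7 - 1 = 6)
C = -2
((-2 + 3*(-3 + y)) + C)² = ((-2 + 3*(-3 + 6)) - 2)² = ((-2 + 3*3) - 2)² = ((-2 + 9) - 2)² = (7 - 2)² = 5² = 25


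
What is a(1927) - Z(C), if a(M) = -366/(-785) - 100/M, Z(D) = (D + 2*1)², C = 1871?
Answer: -5306728570873/1512695 ≈ -3.5081e+6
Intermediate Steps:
Z(D) = (2 + D)² (Z(D) = (D + 2)² = (2 + D)²)
a(M) = 366/785 - 100/M (a(M) = -366*(-1/785) - 100/M = 366/785 - 100/M)
a(1927) - Z(C) = (366/785 - 100/1927) - (2 + 1871)² = (366/785 - 100*1/1927) - 1*1873² = (366/785 - 100/1927) - 1*3508129 = 626782/1512695 - 3508129 = -5306728570873/1512695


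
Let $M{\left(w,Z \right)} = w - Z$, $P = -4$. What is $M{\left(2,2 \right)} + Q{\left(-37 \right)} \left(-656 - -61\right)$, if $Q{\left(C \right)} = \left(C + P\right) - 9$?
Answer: $29750$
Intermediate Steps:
$Q{\left(C \right)} = -13 + C$ ($Q{\left(C \right)} = \left(C - 4\right) - 9 = \left(-4 + C\right) - 9 = -13 + C$)
$M{\left(2,2 \right)} + Q{\left(-37 \right)} \left(-656 - -61\right) = \left(2 - 2\right) + \left(-13 - 37\right) \left(-656 - -61\right) = \left(2 - 2\right) - 50 \left(-656 + 61\right) = 0 - -29750 = 0 + 29750 = 29750$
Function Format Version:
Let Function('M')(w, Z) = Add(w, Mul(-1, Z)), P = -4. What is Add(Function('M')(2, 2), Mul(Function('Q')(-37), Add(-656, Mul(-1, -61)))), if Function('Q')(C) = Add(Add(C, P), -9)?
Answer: 29750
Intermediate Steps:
Function('Q')(C) = Add(-13, C) (Function('Q')(C) = Add(Add(C, -4), -9) = Add(Add(-4, C), -9) = Add(-13, C))
Add(Function('M')(2, 2), Mul(Function('Q')(-37), Add(-656, Mul(-1, -61)))) = Add(Add(2, Mul(-1, 2)), Mul(Add(-13, -37), Add(-656, Mul(-1, -61)))) = Add(Add(2, -2), Mul(-50, Add(-656, 61))) = Add(0, Mul(-50, -595)) = Add(0, 29750) = 29750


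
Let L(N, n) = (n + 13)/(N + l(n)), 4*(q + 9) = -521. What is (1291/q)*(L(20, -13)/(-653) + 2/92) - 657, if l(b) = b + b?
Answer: -8419409/12811 ≈ -657.20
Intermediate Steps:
l(b) = 2*b
q = -557/4 (q = -9 + (¼)*(-521) = -9 - 521/4 = -557/4 ≈ -139.25)
L(N, n) = (13 + n)/(N + 2*n) (L(N, n) = (n + 13)/(N + 2*n) = (13 + n)/(N + 2*n))
(1291/q)*(L(20, -13)/(-653) + 2/92) - 657 = (1291/(-557/4))*(((13 - 13)/(20 + 2*(-13)))/(-653) + 2/92) - 657 = (1291*(-4/557))*((0/(20 - 26))*(-1/653) + 2*(1/92)) - 657 = -5164*((0/(-6))*(-1/653) + 1/46)/557 - 657 = -5164*(-⅙*0*(-1/653) + 1/46)/557 - 657 = -5164*(0*(-1/653) + 1/46)/557 - 657 = -5164*(0 + 1/46)/557 - 657 = -5164/557*1/46 - 657 = -2582/12811 - 657 = -8419409/12811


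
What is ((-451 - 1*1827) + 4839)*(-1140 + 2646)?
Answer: 3856866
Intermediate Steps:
((-451 - 1*1827) + 4839)*(-1140 + 2646) = ((-451 - 1827) + 4839)*1506 = (-2278 + 4839)*1506 = 2561*1506 = 3856866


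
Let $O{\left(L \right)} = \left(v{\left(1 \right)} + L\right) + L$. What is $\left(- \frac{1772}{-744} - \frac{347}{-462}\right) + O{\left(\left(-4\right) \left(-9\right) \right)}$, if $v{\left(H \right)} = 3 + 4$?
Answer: $\frac{196051}{2387} \approx 82.133$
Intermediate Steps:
$v{\left(H \right)} = 7$
$O{\left(L \right)} = 7 + 2 L$ ($O{\left(L \right)} = \left(7 + L\right) + L = 7 + 2 L$)
$\left(- \frac{1772}{-744} - \frac{347}{-462}\right) + O{\left(\left(-4\right) \left(-9\right) \right)} = \left(- \frac{1772}{-744} - \frac{347}{-462}\right) + \left(7 + 2 \left(\left(-4\right) \left(-9\right)\right)\right) = \left(\left(-1772\right) \left(- \frac{1}{744}\right) - - \frac{347}{462}\right) + \left(7 + 2 \cdot 36\right) = \left(\frac{443}{186} + \frac{347}{462}\right) + \left(7 + 72\right) = \frac{7478}{2387} + 79 = \frac{196051}{2387}$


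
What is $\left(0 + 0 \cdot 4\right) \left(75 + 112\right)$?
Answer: $0$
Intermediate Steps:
$\left(0 + 0 \cdot 4\right) \left(75 + 112\right) = \left(0 + 0\right) 187 = 0 \cdot 187 = 0$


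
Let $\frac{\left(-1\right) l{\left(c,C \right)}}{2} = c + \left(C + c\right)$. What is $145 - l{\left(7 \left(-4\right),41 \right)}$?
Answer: $115$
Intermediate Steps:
$l{\left(c,C \right)} = - 4 c - 2 C$ ($l{\left(c,C \right)} = - 2 \left(c + \left(C + c\right)\right) = - 2 \left(C + 2 c\right) = - 4 c - 2 C$)
$145 - l{\left(7 \left(-4\right),41 \right)} = 145 - \left(- 4 \cdot 7 \left(-4\right) - 82\right) = 145 - \left(\left(-4\right) \left(-28\right) - 82\right) = 145 - \left(112 - 82\right) = 145 - 30 = 115$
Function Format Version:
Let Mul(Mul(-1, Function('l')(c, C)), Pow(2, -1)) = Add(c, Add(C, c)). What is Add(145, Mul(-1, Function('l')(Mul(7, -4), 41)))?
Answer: 115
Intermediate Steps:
Function('l')(c, C) = Add(Mul(-4, c), Mul(-2, C)) (Function('l')(c, C) = Mul(-2, Add(c, Add(C, c))) = Mul(-2, Add(C, Mul(2, c))) = Add(Mul(-4, c), Mul(-2, C)))
Add(145, Mul(-1, Function('l')(Mul(7, -4), 41))) = Add(145, Mul(-1, Add(Mul(-4, Mul(7, -4)), Mul(-2, 41)))) = Add(145, Mul(-1, Add(Mul(-4, -28), -82))) = Add(145, Mul(-1, Add(112, -82))) = Add(145, Mul(-1, 30)) = Add(145, -30) = 115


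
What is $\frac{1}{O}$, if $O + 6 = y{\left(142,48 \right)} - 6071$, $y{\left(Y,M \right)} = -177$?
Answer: $- \frac{1}{6254} \approx -0.0001599$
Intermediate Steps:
$O = -6254$ ($O = -6 - 6248 = -6254$)
$\frac{1}{O} = \frac{1}{-6254} = - \frac{1}{6254}$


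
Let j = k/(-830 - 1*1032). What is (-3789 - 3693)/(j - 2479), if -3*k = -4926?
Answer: 1160957/384795 ≈ 3.0171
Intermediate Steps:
k = 1642 (k = -⅓*(-4926) = 1642)
j = -821/931 (j = 1642/(-830 - 1*1032) = 1642/(-830 - 1032) = 1642/(-1862) = 1642*(-1/1862) = -821/931 ≈ -0.88185)
(-3789 - 3693)/(j - 2479) = (-3789 - 3693)/(-821/931 - 2479) = -7482/(-2308770/931) = -7482*(-931/2308770) = 1160957/384795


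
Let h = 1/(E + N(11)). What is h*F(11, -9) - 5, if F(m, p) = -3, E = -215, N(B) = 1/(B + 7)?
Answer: -19291/3869 ≈ -4.9860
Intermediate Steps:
N(B) = 1/(7 + B)
h = -18/3869 (h = 1/(-215 + 1/(7 + 11)) = 1/(-215 + 1/18) = 1/(-3869/18) = -18/3869 ≈ -0.0046524)
h*F(11, -9) - 5 = -18/3869*(-3) - 5 = 54/3869 - 5 = -19291/3869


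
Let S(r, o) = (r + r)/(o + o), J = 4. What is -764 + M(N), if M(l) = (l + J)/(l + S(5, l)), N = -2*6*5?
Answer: -78596/103 ≈ -763.07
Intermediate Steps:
S(r, o) = r/o (S(r, o) = (2*r)/((2*o)) = (2*r)*(1/(2*o)) = r/o)
N = -60 (N = -12*5 = -60)
M(l) = (4 + l)/(l + 5/l) (M(l) = (l + 4)/(l + 5/l) = (4 + l)/(l + 5/l))
-764 + M(N) = -764 - 60*(4 - 60)/(5 + (-60)²) = -764 - 60*(-56)/(5 + 3600) = -764 - 60*(-56)/3605 = -764 - 60*1/3605*(-56) = -764 + 96/103 = -78596/103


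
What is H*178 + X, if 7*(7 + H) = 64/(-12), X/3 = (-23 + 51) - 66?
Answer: -31408/21 ≈ -1495.6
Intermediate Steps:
X = -114 (X = 3*((-23 + 51) - 66) = 3*(28 - 66) = 3*(-38) = -114)
H = -163/21 (H = -7 + (64/(-12))/7 = -7 + (64*(-1/12))/7 = -7 + (1/7)*(-16/3) = -7 - 16/21 = -163/21 ≈ -7.7619)
H*178 + X = -163/21*178 - 114 = -29014/21 - 114 = -31408/21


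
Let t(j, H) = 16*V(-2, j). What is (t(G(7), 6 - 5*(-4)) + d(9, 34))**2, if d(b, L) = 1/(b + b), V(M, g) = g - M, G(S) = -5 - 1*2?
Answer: 2070721/324 ≈ 6391.1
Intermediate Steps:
G(S) = -7 (G(S) = -5 - 2 = -7)
d(b, L) = 1/(2*b)
t(j, H) = 32 + 16*j (t(j, H) = 16*(j - 1*(-2)) = 16*(j + 2) = 16*(2 + j) = 32 + 16*j)
(t(G(7), 6 - 5*(-4)) + d(9, 34))**2 = ((32 + 16*(-7)) + (1/2)/9)**2 = ((32 - 112) + (1/2)*(1/9))**2 = (-80 + 1/18)**2 = (-1439/18)**2 = 2070721/324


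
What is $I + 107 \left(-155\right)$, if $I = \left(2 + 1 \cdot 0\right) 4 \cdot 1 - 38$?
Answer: $-16615$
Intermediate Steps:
$I = -30$ ($I = \left(2 + 0\right) 4 \cdot 1 - 38 = 2 \cdot 4 \cdot 1 - 38 = 8 \cdot 1 - 38 = 8 - 38 = -30$)
$I + 107 \left(-155\right) = -30 + 107 \left(-155\right) = -30 - 16585 = -16615$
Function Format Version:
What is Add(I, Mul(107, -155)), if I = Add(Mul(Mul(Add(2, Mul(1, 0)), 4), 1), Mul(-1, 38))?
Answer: -16615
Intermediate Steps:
I = -30 (I = Add(Mul(Mul(Add(2, 0), 4), 1), -38) = Add(Mul(Mul(2, 4), 1), -38) = Add(Mul(8, 1), -38) = Add(8, -38) = -30)
Add(I, Mul(107, -155)) = Add(-30, Mul(107, -155)) = Add(-30, -16585) = -16615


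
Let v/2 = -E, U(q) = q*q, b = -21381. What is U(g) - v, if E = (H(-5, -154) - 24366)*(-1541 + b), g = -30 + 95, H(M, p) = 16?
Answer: 1116305625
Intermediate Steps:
g = 65
U(q) = q²
E = 558150700 (E = (16 - 24366)*(-1541 - 21381) = -24350*(-22922) = 558150700)
v = -1116301400 (v = 2*(-1*558150700) = 2*(-558150700) = -1116301400)
U(g) - v = 65² - 1*(-1116301400) = 4225 + 1116301400 = 1116305625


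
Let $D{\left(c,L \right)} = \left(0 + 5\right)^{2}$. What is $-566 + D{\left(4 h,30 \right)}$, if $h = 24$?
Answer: $-541$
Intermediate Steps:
$D{\left(c,L \right)} = 25$ ($D{\left(c,L \right)} = 5^{2} = 25$)
$-566 + D{\left(4 h,30 \right)} = -566 + 25 = -541$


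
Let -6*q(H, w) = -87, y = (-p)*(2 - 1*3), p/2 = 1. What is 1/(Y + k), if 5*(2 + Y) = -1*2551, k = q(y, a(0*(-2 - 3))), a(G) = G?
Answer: -10/4977 ≈ -0.0020092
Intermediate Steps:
p = 2 (p = 2*1 = 2)
y = 2 (y = (-1*2)*(2 - 1*3) = -2*(2 - 3) = -2*(-1) = 2)
q(H, w) = 29/2 (q(H, w) = -1/6*(-87) = 29/2)
k = 29/2 ≈ 14.500
Y = -2561/5 (Y = -2 + (-1*2551)/5 = -2 + (1/5)*(-2551) = -2 - 2551/5 = -2561/5 ≈ -512.20)
1/(Y + k) = 1/(-2561/5 + 29/2) = 1/(-4977/10) = -10/4977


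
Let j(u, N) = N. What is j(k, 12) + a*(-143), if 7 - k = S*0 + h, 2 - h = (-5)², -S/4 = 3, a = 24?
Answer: -3420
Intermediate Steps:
S = -12 (S = -4*3 = -12)
h = -23 (h = 2 - 1*(-5)² = 2 - 1*25 = 2 - 25 = -23)
k = 30 (k = 7 - (-12*0 - 23) = 7 - (0 - 23) = 7 - 1*(-23) = 7 + 23 = 30)
j(k, 12) + a*(-143) = 12 + 24*(-143) = 12 - 3432 = -3420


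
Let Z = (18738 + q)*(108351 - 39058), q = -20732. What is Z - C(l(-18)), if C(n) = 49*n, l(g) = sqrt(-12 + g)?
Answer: -138170242 - 49*I*sqrt(30) ≈ -1.3817e+8 - 268.38*I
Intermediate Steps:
Z = -138170242 (Z = (18738 - 20732)*(108351 - 39058) = -1994*69293 = -138170242)
Z - C(l(-18)) = -138170242 - 49*sqrt(-12 - 18) = -138170242 - 49*sqrt(-30) = -138170242 - 49*I*sqrt(30)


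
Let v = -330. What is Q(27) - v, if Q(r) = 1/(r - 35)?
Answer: 2639/8 ≈ 329.88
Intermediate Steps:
Q(r) = 1/(-35 + r)
Q(27) - v = 1/(-35 + 27) - 1*(-330) = 1/(-8) + 330 = -1/8 + 330 = 2639/8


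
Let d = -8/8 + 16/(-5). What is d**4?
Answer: 194481/625 ≈ 311.17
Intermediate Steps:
d = -21/5 (d = -8*1/8 + 16*(-1/5) = -1 - 16/5 = -21/5 ≈ -4.2000)
d**4 = (-21/5)**4 = 194481/625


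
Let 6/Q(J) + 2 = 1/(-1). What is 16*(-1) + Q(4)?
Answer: -18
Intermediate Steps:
Q(J) = -2 (Q(J) = 6/(-2 + 1/(-1)) = 6/(-2 + 1*(-1)) = 6/(-2 - 1) = 6/(-3) = 6*(-⅓) = -2)
16*(-1) + Q(4) = 16*(-1) - 2 = -16 - 2 = -18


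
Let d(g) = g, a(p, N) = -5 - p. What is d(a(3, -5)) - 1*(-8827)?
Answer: 8819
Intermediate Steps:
d(a(3, -5)) - 1*(-8827) = (-5 - 1*3) - 1*(-8827) = (-5 - 3) + 8827 = -8 + 8827 = 8819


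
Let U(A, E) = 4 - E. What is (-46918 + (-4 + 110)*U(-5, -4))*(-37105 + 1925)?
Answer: 1620742600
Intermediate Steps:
(-46918 + (-4 + 110)*U(-5, -4))*(-37105 + 1925) = (-46918 + (-4 + 110)*(4 - 1*(-4)))*(-37105 + 1925) = (-46918 + 106*(4 + 4))*(-35180) = (-46918 + 106*8)*(-35180) = (-46918 + 848)*(-35180) = -46070*(-35180) = 1620742600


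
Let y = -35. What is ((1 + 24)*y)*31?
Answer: -27125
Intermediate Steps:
((1 + 24)*y)*31 = ((1 + 24)*(-35))*31 = (25*(-35))*31 = -875*31 = -27125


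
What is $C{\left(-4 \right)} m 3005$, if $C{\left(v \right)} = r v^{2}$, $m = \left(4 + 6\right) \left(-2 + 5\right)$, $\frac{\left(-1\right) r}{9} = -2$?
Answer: $25963200$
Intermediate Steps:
$r = 18$ ($r = \left(-9\right) \left(-2\right) = 18$)
$m = 30$ ($m = 10 \cdot 3 = 30$)
$C{\left(v \right)} = 18 v^{2}$
$C{\left(-4 \right)} m 3005 = 18 \left(-4\right)^{2} \cdot 30 \cdot 3005 = 18 \cdot 16 \cdot 30 \cdot 3005 = 288 \cdot 30 \cdot 3005 = 8640 \cdot 3005 = 25963200$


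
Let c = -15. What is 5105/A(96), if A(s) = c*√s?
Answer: -1021*√6/72 ≈ -34.735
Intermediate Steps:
A(s) = -15*√s
5105/A(96) = 5105/((-60*√6)) = 5105*(-√6/360) = -1021*√6/72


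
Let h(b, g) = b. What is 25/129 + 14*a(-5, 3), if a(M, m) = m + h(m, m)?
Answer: 10861/129 ≈ 84.194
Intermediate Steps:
a(M, m) = 2*m (a(M, m) = m + m = 2*m)
25/129 + 14*a(-5, 3) = 25/129 + 14*(2*3) = 25*(1/129) + 14*6 = 25/129 + 84 = 10861/129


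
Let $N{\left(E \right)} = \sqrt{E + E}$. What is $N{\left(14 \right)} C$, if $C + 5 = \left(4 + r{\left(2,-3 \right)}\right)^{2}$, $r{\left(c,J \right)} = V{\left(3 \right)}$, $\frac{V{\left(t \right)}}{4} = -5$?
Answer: $502 \sqrt{7} \approx 1328.2$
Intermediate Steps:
$V{\left(t \right)} = -20$ ($V{\left(t \right)} = 4 \left(-5\right) = -20$)
$r{\left(c,J \right)} = -20$
$C = 251$ ($C = -5 + \left(4 - 20\right)^{2} = -5 + \left(-16\right)^{2} = -5 + 256 = 251$)
$N{\left(E \right)} = \sqrt{2} \sqrt{E}$ ($N{\left(E \right)} = \sqrt{2 E} = \sqrt{2} \sqrt{E}$)
$N{\left(14 \right)} C = \sqrt{2} \sqrt{14} \cdot 251 = 2 \sqrt{7} \cdot 251 = 502 \sqrt{7}$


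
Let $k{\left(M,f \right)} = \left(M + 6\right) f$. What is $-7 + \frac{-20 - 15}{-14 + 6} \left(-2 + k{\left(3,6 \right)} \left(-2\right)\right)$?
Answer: $- \frac{1953}{4} \approx -488.25$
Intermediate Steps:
$k{\left(M,f \right)} = f \left(6 + M\right)$ ($k{\left(M,f \right)} = \left(6 + M\right) f = f \left(6 + M\right)$)
$-7 + \frac{-20 - 15}{-14 + 6} \left(-2 + k{\left(3,6 \right)} \left(-2\right)\right) = -7 + \frac{-20 - 15}{-14 + 6} \left(-2 + 6 \left(6 + 3\right) \left(-2\right)\right) = -7 + - \frac{35}{-8} \left(-2 + 6 \cdot 9 \left(-2\right)\right) = -7 + \left(-35\right) \left(- \frac{1}{8}\right) \left(-2 + 54 \left(-2\right)\right) = -7 + \frac{35 \left(-2 - 108\right)}{8} = -7 + \frac{35}{8} \left(-110\right) = -7 - \frac{1925}{4} = - \frac{1953}{4}$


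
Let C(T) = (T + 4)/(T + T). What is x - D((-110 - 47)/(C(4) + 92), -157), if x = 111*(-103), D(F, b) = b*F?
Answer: -1087918/93 ≈ -11698.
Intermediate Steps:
C(T) = (4 + T)/(2*T) (C(T) = (4 + T)/((2*T)) = (4 + T)*(1/(2*T)) = (4 + T)/(2*T))
D(F, b) = F*b
x = -11433
x - D((-110 - 47)/(C(4) + 92), -157) = -11433 - (-110 - 47)/((1/2)*(4 + 4)/4 + 92)*(-157) = -11433 - (-157/((1/2)*(1/4)*8 + 92))*(-157) = -11433 - (-157/(1 + 92))*(-157) = -11433 - (-157/93)*(-157) = -11433 - (-157*1/93)*(-157) = -11433 - (-157)*(-157)/93 = -11433 - 1*24649/93 = -11433 - 24649/93 = -1087918/93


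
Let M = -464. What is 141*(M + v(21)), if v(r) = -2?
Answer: -65706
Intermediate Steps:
141*(M + v(21)) = 141*(-464 - 2) = 141*(-466) = -65706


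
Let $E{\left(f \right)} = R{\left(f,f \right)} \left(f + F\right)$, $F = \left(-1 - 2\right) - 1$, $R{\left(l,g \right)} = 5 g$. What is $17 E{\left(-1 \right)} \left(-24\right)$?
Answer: $-10200$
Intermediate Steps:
$F = -4$ ($F = -3 - 1 = -4$)
$E{\left(f \right)} = 5 f \left(-4 + f\right)$ ($E{\left(f \right)} = 5 f \left(f - 4\right) = 5 f \left(-4 + f\right)$)
$17 E{\left(-1 \right)} \left(-24\right) = 17 \cdot 5 \left(-1\right) \left(-4 - 1\right) \left(-24\right) = 17 \cdot 5 \left(-1\right) \left(-5\right) \left(-24\right) = 17 \cdot 25 \left(-24\right) = 425 \left(-24\right) = -10200$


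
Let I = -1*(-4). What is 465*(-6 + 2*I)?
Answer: 930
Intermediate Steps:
I = 4
465*(-6 + 2*I) = 465*(-6 + 2*4) = 465*(-6 + 8) = 465*2 = 930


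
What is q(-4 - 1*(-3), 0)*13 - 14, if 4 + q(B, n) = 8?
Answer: 38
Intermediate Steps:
q(B, n) = 4 (q(B, n) = -4 + 8 = 4)
q(-4 - 1*(-3), 0)*13 - 14 = 4*13 - 14 = 52 - 14 = 38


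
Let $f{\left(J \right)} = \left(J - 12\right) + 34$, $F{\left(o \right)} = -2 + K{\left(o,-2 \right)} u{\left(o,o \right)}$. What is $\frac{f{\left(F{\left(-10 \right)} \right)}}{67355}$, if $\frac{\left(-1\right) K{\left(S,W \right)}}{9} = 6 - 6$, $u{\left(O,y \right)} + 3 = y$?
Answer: $\frac{4}{13471} \approx 0.00029693$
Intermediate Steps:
$u{\left(O,y \right)} = -3 + y$
$K{\left(S,W \right)} = 0$ ($K{\left(S,W \right)} = - 9 \left(6 - 6\right) = \left(-9\right) 0 = 0$)
$F{\left(o \right)} = -2$ ($F{\left(o \right)} = -2 + 0 \left(-3 + o\right) = -2 + 0 = -2$)
$f{\left(J \right)} = 22 + J$ ($f{\left(J \right)} = \left(-12 + J\right) + 34 = 22 + J$)
$\frac{f{\left(F{\left(-10 \right)} \right)}}{67355} = \frac{22 - 2}{67355} = 20 \cdot \frac{1}{67355} = \frac{4}{13471}$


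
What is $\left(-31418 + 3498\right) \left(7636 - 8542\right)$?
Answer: $25295520$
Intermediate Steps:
$\left(-31418 + 3498\right) \left(7636 - 8542\right) = \left(-27920\right) \left(-906\right) = 25295520$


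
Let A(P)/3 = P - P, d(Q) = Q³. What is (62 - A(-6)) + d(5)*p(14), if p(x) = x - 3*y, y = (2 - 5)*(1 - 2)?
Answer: 687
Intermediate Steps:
A(P) = 0 (A(P) = 3*(P - P) = 3*0 = 0)
y = 3 (y = -3*(-1) = 3)
p(x) = -9 + x (p(x) = x - 3*3 = x - 9 = -9 + x)
(62 - A(-6)) + d(5)*p(14) = (62 - 1*0) + 5³*(-9 + 14) = (62 + 0) + 125*5 = 62 + 625 = 687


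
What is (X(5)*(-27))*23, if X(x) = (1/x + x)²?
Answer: -419796/25 ≈ -16792.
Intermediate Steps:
X(x) = (x + 1/x)²
(X(5)*(-27))*23 = (((1 + 5²)²/5²)*(-27))*23 = (((1 + 25)²/25)*(-27))*23 = (((1/25)*26²)*(-27))*23 = (((1/25)*676)*(-27))*23 = ((676/25)*(-27))*23 = -18252/25*23 = -419796/25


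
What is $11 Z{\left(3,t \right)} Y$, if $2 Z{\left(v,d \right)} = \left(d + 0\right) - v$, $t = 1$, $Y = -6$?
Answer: $66$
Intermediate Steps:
$Z{\left(v,d \right)} = \frac{d}{2} - \frac{v}{2}$ ($Z{\left(v,d \right)} = \frac{\left(d + 0\right) - v}{2} = \frac{d - v}{2} = \frac{d}{2} - \frac{v}{2}$)
$11 Z{\left(3,t \right)} Y = 11 \left(\frac{1}{2} \cdot 1 - \frac{3}{2}\right) \left(-6\right) = 11 \left(\frac{1}{2} - \frac{3}{2}\right) \left(-6\right) = 11 \left(-1\right) \left(-6\right) = \left(-11\right) \left(-6\right) = 66$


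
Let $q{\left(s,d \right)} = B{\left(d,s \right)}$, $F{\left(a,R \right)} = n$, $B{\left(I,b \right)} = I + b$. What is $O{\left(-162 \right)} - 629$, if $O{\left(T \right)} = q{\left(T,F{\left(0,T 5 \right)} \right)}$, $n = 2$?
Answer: $-789$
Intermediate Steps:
$F{\left(a,R \right)} = 2$
$q{\left(s,d \right)} = d + s$
$O{\left(T \right)} = 2 + T$
$O{\left(-162 \right)} - 629 = \left(2 - 162\right) - 629 = -160 - 629 = -789$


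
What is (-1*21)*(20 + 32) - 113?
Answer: -1205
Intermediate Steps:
(-1*21)*(20 + 32) - 113 = -21*52 - 113 = -1092 - 113 = -1205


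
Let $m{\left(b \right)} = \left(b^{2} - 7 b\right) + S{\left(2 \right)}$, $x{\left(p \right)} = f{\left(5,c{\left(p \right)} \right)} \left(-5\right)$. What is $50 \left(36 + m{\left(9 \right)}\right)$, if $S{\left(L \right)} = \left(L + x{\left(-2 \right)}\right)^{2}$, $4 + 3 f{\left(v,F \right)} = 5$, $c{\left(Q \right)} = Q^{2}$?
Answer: $\frac{24350}{9} \approx 2705.6$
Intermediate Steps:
$f{\left(v,F \right)} = \frac{1}{3}$ ($f{\left(v,F \right)} = - \frac{4}{3} + \frac{1}{3} \cdot 5 = - \frac{4}{3} + \frac{5}{3} = \frac{1}{3}$)
$x{\left(p \right)} = - \frac{5}{3}$ ($x{\left(p \right)} = \frac{1}{3} \left(-5\right) = - \frac{5}{3}$)
$S{\left(L \right)} = \left(- \frac{5}{3} + L\right)^{2}$ ($S{\left(L \right)} = \left(L - \frac{5}{3}\right)^{2} = \left(- \frac{5}{3} + L\right)^{2}$)
$m{\left(b \right)} = \frac{1}{9} + b^{2} - 7 b$ ($m{\left(b \right)} = \left(b^{2} - 7 b\right) + \frac{\left(-5 + 3 \cdot 2\right)^{2}}{9} = \left(b^{2} - 7 b\right) + \frac{\left(-5 + 6\right)^{2}}{9} = \left(b^{2} - 7 b\right) + \frac{1^{2}}{9} = \left(b^{2} - 7 b\right) + \frac{1}{9} \cdot 1 = \left(b^{2} - 7 b\right) + \frac{1}{9} = \frac{1}{9} + b^{2} - 7 b$)
$50 \left(36 + m{\left(9 \right)}\right) = 50 \left(36 + \left(\frac{1}{9} + 9^{2} - 63\right)\right) = 50 \left(36 + \left(\frac{1}{9} + 81 - 63\right)\right) = 50 \left(36 + \frac{163}{9}\right) = 50 \cdot \frac{487}{9} = \frac{24350}{9}$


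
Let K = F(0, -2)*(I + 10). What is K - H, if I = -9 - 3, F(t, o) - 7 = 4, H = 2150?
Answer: -2172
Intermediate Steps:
F(t, o) = 11 (F(t, o) = 7 + 4 = 11)
I = -12
K = -22 (K = 11*(-12 + 10) = 11*(-2) = -22)
K - H = -22 - 1*2150 = -22 - 2150 = -2172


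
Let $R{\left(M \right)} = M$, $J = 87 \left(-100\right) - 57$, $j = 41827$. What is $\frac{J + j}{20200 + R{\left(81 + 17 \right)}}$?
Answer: $\frac{16535}{10149} \approx 1.6292$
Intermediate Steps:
$J = -8757$ ($J = -8700 - 57 = -8757$)
$\frac{J + j}{20200 + R{\left(81 + 17 \right)}} = \frac{-8757 + 41827}{20200 + \left(81 + 17\right)} = \frac{33070}{20200 + 98} = \frac{33070}{20298} = 33070 \cdot \frac{1}{20298} = \frac{16535}{10149}$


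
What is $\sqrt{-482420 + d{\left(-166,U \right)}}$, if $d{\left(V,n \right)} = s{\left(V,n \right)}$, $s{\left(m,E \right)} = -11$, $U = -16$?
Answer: $i \sqrt{482431} \approx 694.57 i$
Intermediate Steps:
$d{\left(V,n \right)} = -11$
$\sqrt{-482420 + d{\left(-166,U \right)}} = \sqrt{-482420 - 11} = \sqrt{-482431} = i \sqrt{482431}$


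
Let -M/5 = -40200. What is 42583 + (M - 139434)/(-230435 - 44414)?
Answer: 11703833401/274849 ≈ 42583.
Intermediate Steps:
M = 201000 (M = -5*(-40200) = 201000)
42583 + (M - 139434)/(-230435 - 44414) = 42583 + (201000 - 139434)/(-230435 - 44414) = 42583 + 61566/(-274849) = 42583 + 61566*(-1/274849) = 42583 - 61566/274849 = 11703833401/274849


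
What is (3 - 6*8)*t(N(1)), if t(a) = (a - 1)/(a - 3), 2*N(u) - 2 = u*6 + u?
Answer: -105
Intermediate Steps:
N(u) = 1 + 7*u/2 (N(u) = 1 + (u*6 + u)/2 = 1 + (6*u + u)/2 = 1 + (7*u)/2 = 1 + 7*u/2)
t(a) = (-1 + a)/(-3 + a)
(3 - 6*8)*t(N(1)) = (3 - 6*8)*((-1 + (1 + (7/2)*1))/(-3 + (1 + (7/2)*1))) = (3 - 48)*((-1 + (1 + 7/2))/(-3 + (1 + 7/2))) = -45*(-1 + 9/2)/(-3 + 9/2) = -45*7/(3/2*2) = -30*7/2 = -45*7/3 = -105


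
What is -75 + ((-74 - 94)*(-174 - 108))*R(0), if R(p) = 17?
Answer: 805317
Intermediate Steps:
-75 + ((-74 - 94)*(-174 - 108))*R(0) = -75 + ((-74 - 94)*(-174 - 108))*17 = -75 - 168*(-282)*17 = -75 + 47376*17 = -75 + 805392 = 805317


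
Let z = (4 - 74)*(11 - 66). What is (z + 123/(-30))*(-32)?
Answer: -615344/5 ≈ -1.2307e+5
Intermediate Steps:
z = 3850 (z = -70*(-55) = 3850)
(z + 123/(-30))*(-32) = (3850 + 123/(-30))*(-32) = (3850 + 123*(-1/30))*(-32) = (3850 - 41/10)*(-32) = (38459/10)*(-32) = -615344/5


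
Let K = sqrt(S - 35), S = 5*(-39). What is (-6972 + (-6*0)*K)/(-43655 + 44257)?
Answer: -498/43 ≈ -11.581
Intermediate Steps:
S = -195
K = I*sqrt(230) (K = sqrt(-195 - 35) = sqrt(-230) = I*sqrt(230) ≈ 15.166*I)
(-6972 + (-6*0)*K)/(-43655 + 44257) = (-6972 + (-6*0)*(I*sqrt(230)))/(-43655 + 44257) = (-6972 + 0*(I*sqrt(230)))/602 = (-6972 + 0)*(1/602) = -6972*1/602 = -498/43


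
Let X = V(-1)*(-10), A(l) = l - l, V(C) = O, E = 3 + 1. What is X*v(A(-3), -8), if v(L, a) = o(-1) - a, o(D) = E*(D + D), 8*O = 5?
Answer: 0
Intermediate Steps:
O = 5/8 (O = (1/8)*5 = 5/8 ≈ 0.62500)
E = 4
V(C) = 5/8
o(D) = 8*D (o(D) = 4*(D + D) = 4*(2*D) = 8*D)
A(l) = 0
v(L, a) = -8 - a (v(L, a) = 8*(-1) - a = -8 - a)
X = -25/4 (X = (5/8)*(-10) = -25/4 ≈ -6.2500)
X*v(A(-3), -8) = -25*(-8 - 1*(-8))/4 = -25*(-8 + 8)/4 = -25/4*0 = 0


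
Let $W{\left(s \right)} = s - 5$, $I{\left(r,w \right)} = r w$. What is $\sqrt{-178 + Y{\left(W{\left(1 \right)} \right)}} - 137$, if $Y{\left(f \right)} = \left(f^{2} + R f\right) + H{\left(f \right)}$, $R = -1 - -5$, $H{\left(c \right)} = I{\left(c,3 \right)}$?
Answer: $-137 + i \sqrt{190} \approx -137.0 + 13.784 i$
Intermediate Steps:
$H{\left(c \right)} = 3 c$ ($H{\left(c \right)} = c 3 = 3 c$)
$W{\left(s \right)} = -5 + s$
$R = 4$ ($R = -1 + 5 = 4$)
$Y{\left(f \right)} = f^{2} + 7 f$ ($Y{\left(f \right)} = \left(f^{2} + 4 f\right) + 3 f = f^{2} + 7 f$)
$\sqrt{-178 + Y{\left(W{\left(1 \right)} \right)}} - 137 = \sqrt{-178 + \left(-5 + 1\right) \left(7 + \left(-5 + 1\right)\right)} - 137 = \sqrt{-178 - 4 \left(7 - 4\right)} - 137 = \sqrt{-178 - 12} - 137 = \sqrt{-190} - 137 = i \sqrt{190} - 137 = -137 + i \sqrt{190}$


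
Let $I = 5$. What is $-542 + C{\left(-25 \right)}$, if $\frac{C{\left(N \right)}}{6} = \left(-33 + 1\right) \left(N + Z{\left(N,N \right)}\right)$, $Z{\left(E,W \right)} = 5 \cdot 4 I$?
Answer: $-14942$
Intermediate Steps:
$Z{\left(E,W \right)} = 100$ ($Z{\left(E,W \right)} = 5 \cdot 4 \cdot 5 = 20 \cdot 5 = 100$)
$C{\left(N \right)} = -19200 - 192 N$ ($C{\left(N \right)} = 6 \left(-33 + 1\right) \left(N + 100\right) = 6 \left(- 32 \left(100 + N\right)\right) = 6 \left(-3200 - 32 N\right) = -19200 - 192 N$)
$-542 + C{\left(-25 \right)} = -542 - 14400 = -14942$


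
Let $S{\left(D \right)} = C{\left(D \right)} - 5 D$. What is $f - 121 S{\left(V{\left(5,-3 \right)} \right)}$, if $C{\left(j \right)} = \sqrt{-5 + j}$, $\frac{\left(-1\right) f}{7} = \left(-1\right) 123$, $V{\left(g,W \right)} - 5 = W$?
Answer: $2071 - 121 i \sqrt{3} \approx 2071.0 - 209.58 i$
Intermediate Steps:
$V{\left(g,W \right)} = 5 + W$
$f = 861$ ($f = - 7 \left(\left(-1\right) 123\right) = \left(-7\right) \left(-123\right) = 861$)
$S{\left(D \right)} = \sqrt{-5 + D} - 5 D$
$f - 121 S{\left(V{\left(5,-3 \right)} \right)} = 861 - 121 \left(\sqrt{-5 + \left(5 - 3\right)} - 5 \left(5 - 3\right)\right) = 861 - 121 \left(\sqrt{-5 + 2} - 10\right) = 861 - 121 \left(\sqrt{-3} - 10\right) = 861 - 121 \left(i \sqrt{3} - 10\right) = 861 - 121 \left(-10 + i \sqrt{3}\right) = 861 + \left(1210 - 121 i \sqrt{3}\right) = 2071 - 121 i \sqrt{3}$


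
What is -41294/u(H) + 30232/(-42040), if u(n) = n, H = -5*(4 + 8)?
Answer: 21677323/31530 ≈ 687.51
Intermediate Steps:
H = -60 (H = -5*12 = -60)
-41294/u(H) + 30232/(-42040) = -41294/(-60) + 30232/(-42040) = -41294*(-1/60) + 30232*(-1/42040) = 20647/30 - 3779/5255 = 21677323/31530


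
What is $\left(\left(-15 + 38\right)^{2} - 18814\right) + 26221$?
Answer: $7936$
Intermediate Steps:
$\left(\left(-15 + 38\right)^{2} - 18814\right) + 26221 = \left(23^{2} - 18814\right) + 26221 = \left(529 - 18814\right) + 26221 = -18285 + 26221 = 7936$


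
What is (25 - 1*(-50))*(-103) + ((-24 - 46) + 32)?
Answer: -7763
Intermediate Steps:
(25 - 1*(-50))*(-103) + ((-24 - 46) + 32) = (25 + 50)*(-103) + (-70 + 32) = 75*(-103) - 38 = -7725 - 38 = -7763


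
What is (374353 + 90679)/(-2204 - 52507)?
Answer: -465032/54711 ≈ -8.4998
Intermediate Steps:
(374353 + 90679)/(-2204 - 52507) = 465032/(-54711) = 465032*(-1/54711) = -465032/54711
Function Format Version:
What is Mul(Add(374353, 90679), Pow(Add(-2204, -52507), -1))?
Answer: Rational(-465032, 54711) ≈ -8.4998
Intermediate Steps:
Mul(Add(374353, 90679), Pow(Add(-2204, -52507), -1)) = Mul(465032, Pow(-54711, -1)) = Mul(465032, Rational(-1, 54711)) = Rational(-465032, 54711)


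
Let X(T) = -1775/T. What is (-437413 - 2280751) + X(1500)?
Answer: -163089911/60 ≈ -2.7182e+6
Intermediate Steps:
(-437413 - 2280751) + X(1500) = (-437413 - 2280751) - 1775/1500 = -2718164 - 1775*1/1500 = -2718164 - 71/60 = -163089911/60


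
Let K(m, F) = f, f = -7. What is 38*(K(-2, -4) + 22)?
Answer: 570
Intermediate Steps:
K(m, F) = -7
38*(K(-2, -4) + 22) = 38*(-7 + 22) = 38*15 = 570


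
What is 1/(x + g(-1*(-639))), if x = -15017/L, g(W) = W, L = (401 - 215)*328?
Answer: 61008/38969095 ≈ 0.0015655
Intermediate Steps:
L = 61008 (L = 186*328 = 61008)
x = -15017/61008 ≈ -0.24615
1/(x + g(-1*(-639))) = 1/(-15017/61008 - 1*(-639)) = 1/(-15017/61008 + 639) = 1/(38969095/61008) = 61008/38969095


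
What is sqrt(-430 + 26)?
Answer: 2*I*sqrt(101) ≈ 20.1*I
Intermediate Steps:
sqrt(-430 + 26) = sqrt(-404) = 2*I*sqrt(101)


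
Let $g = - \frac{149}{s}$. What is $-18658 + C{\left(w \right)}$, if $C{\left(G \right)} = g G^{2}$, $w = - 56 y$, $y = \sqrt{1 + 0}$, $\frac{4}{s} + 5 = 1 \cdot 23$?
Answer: $-2121346$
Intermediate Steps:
$s = \frac{2}{9}$ ($s = \frac{4}{-5 + 1 \cdot 23} = \frac{4}{-5 + 23} = \frac{4}{18} = 4 \cdot \frac{1}{18} = \frac{2}{9} \approx 0.22222$)
$y = 1$ ($y = \sqrt{1} = 1$)
$g = - \frac{1341}{2}$ ($g = - \frac{149}{\frac{2}{9}} = \left(-149\right) \frac{9}{2} = - \frac{1341}{2} \approx -670.5$)
$w = -56$ ($w = \left(-56\right) 1 = -56$)
$C{\left(G \right)} = - \frac{1341 G^{2}}{2}$
$-18658 + C{\left(w \right)} = -18658 - \frac{1341 \left(-56\right)^{2}}{2} = -18658 - 2102688 = -2121346$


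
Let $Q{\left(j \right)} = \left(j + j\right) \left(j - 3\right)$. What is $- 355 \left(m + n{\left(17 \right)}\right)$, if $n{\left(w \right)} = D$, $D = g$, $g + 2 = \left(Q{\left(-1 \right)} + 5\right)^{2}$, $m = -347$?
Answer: $63900$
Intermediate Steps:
$Q{\left(j \right)} = 2 j \left(-3 + j\right)$
$g = 167$ ($g = -2 + \left(2 \left(-1\right) \left(-3 - 1\right) + 5\right)^{2} = -2 + \left(2 \left(-1\right) \left(-4\right) + 5\right)^{2} = -2 + \left(8 + 5\right)^{2} = -2 + 13^{2} = -2 + 169 = 167$)
$D = 167$
$n{\left(w \right)} = 167$
$- 355 \left(m + n{\left(17 \right)}\right) = - 355 \left(-347 + 167\right) = \left(-355\right) \left(-180\right) = 63900$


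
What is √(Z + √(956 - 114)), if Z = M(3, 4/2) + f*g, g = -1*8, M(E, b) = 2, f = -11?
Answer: √(90 + √842) ≈ 10.910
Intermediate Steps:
g = -8
Z = 90 (Z = 2 - 11*(-8) = 2 + 88 = 90)
√(Z + √(956 - 114)) = √(90 + √(956 - 114)) = √(90 + √842)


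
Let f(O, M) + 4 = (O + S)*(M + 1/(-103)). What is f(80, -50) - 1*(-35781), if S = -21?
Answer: 3381122/103 ≈ 32826.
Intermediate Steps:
f(O, M) = -4 + (-21 + O)*(-1/103 + M) (f(O, M) = -4 + (O - 21)*(M + 1/(-103)) = -4 + (-21 + O)*(M - 1/103) = -4 + (-21 + O)*(-1/103 + M))
f(80, -50) - 1*(-35781) = (-391/103 - 21*(-50) - 1/103*80 - 50*80) - 1*(-35781) = (-391/103 + 1050 - 80/103 - 4000) + 35781 = -304321/103 + 35781 = 3381122/103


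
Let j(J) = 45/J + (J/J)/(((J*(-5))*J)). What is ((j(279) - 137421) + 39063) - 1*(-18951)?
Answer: -30905538661/389205 ≈ -79407.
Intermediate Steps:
j(J) = 45/J - 1/(5*J²) (j(J) = 45/J + 1/((-5*J)*J) = 45/J + 1/(-5*J²) = 45/J + 1*(-1/(5*J²)) = 45/J - 1/(5*J²))
((j(279) - 137421) + 39063) - 1*(-18951) = (((⅕)*(-1 + 225*279)/279² - 137421) + 39063) - 1*(-18951) = (((⅕)*(1/77841)*(-1 + 62775) - 137421) + 39063) + 18951 = (((⅕)*(1/77841)*62774 - 137421) + 39063) + 18951 = ((62774/389205 - 137421) + 39063) + 18951 = (-53484877531/389205 + 39063) + 18951 = -38281362616/389205 + 18951 = -30905538661/389205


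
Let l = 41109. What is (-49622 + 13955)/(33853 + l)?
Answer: -35667/74962 ≈ -0.47580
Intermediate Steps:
(-49622 + 13955)/(33853 + l) = (-49622 + 13955)/(33853 + 41109) = -35667/74962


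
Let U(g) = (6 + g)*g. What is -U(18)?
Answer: -432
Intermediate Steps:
U(g) = g*(6 + g)
-U(18) = -18*(6 + 18) = -18*24 = -1*432 = -432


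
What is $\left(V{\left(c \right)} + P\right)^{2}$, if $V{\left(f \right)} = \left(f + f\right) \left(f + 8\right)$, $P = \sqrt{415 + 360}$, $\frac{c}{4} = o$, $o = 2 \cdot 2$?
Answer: $590599 + 7680 \sqrt{31} \approx 6.3336 \cdot 10^{5}$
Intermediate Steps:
$o = 4$
$c = 16$ ($c = 4 \cdot 4 = 16$)
$P = 5 \sqrt{31}$ ($P = \sqrt{775} = 5 \sqrt{31} \approx 27.839$)
$V{\left(f \right)} = 2 f \left(8 + f\right)$
$\left(V{\left(c \right)} + P\right)^{2} = \left(2 \cdot 16 \left(8 + 16\right) + 5 \sqrt{31}\right)^{2} = \left(2 \cdot 16 \cdot 24 + 5 \sqrt{31}\right)^{2} = \left(768 + 5 \sqrt{31}\right)^{2}$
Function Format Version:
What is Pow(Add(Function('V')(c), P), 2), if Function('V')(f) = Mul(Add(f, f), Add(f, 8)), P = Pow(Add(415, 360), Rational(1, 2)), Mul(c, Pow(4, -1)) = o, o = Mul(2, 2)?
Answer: Add(590599, Mul(7680, Pow(31, Rational(1, 2)))) ≈ 6.3336e+5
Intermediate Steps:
o = 4
c = 16 (c = Mul(4, 4) = 16)
P = Mul(5, Pow(31, Rational(1, 2))) (P = Pow(775, Rational(1, 2)) = Mul(5, Pow(31, Rational(1, 2))) ≈ 27.839)
Function('V')(f) = Mul(2, f, Add(8, f)) (Function('V')(f) = Mul(Mul(2, f), Add(8, f)) = Mul(2, f, Add(8, f)))
Pow(Add(Function('V')(c), P), 2) = Pow(Add(Mul(2, 16, Add(8, 16)), Mul(5, Pow(31, Rational(1, 2)))), 2) = Pow(Add(Mul(2, 16, 24), Mul(5, Pow(31, Rational(1, 2)))), 2) = Pow(Add(768, Mul(5, Pow(31, Rational(1, 2)))), 2)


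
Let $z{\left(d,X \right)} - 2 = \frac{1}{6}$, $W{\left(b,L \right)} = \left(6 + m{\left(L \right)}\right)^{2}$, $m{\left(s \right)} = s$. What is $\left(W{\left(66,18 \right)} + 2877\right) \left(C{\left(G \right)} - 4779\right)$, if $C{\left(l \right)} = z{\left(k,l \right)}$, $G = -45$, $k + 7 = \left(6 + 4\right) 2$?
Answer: $- \frac{32988811}{2} \approx -1.6494 \cdot 10^{7}$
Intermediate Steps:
$k = 13$ ($k = -7 + \left(6 + 4\right) 2 = -7 + 10 \cdot 2 = -7 + 20 = 13$)
$W{\left(b,L \right)} = \left(6 + L\right)^{2}$
$z{\left(d,X \right)} = \frac{13}{6}$ ($z{\left(d,X \right)} = 2 + \frac{1}{6} = \frac{13}{6}$)
$C{\left(l \right)} = \frac{13}{6}$
$\left(W{\left(66,18 \right)} + 2877\right) \left(C{\left(G \right)} - 4779\right) = \left(\left(6 + 18\right)^{2} + 2877\right) \left(\frac{13}{6} - 4779\right) = \left(24^{2} + 2877\right) \left(- \frac{28661}{6}\right) = \left(576 + 2877\right) \left(- \frac{28661}{6}\right) = 3453 \left(- \frac{28661}{6}\right) = - \frac{32988811}{2}$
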